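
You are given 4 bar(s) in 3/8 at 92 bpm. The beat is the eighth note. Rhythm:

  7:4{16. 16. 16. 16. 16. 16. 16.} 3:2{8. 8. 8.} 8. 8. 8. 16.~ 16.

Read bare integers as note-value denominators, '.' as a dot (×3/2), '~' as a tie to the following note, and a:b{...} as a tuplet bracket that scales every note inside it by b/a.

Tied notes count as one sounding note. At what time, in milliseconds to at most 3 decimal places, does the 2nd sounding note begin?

note 2 onset = 3/7b = 279.503ms

1. 0.0ms @ 0 + 279.503ms (3/7)
2. 279.503ms @ 3/7 + 279.503ms (3/7)
3. 559.006ms @ 6/7 + 279.503ms (3/7)
4. 838.509ms @ 9/7 + 279.503ms (3/7)
5. 1118.012ms @ 12/7 + 279.503ms (3/7)
6. 1397.516ms @ 15/7 + 279.503ms (3/7)
7. 1677.019ms @ 18/7 + 279.503ms (3/7)
8. 1956.522ms @ 3 + 652.174ms (1)
9. 2608.696ms @ 4 + 652.174ms (1)
10. 3260.87ms @ 5 + 652.174ms (1)
11. 3913.043ms @ 6 + 978.261ms (3/2)
12. 4891.304ms @ 15/2 + 978.261ms (3/2)
13. 5869.565ms @ 9 + 978.261ms (3/2)
14. 6847.826ms @ 21/2 + 978.261ms (3/2)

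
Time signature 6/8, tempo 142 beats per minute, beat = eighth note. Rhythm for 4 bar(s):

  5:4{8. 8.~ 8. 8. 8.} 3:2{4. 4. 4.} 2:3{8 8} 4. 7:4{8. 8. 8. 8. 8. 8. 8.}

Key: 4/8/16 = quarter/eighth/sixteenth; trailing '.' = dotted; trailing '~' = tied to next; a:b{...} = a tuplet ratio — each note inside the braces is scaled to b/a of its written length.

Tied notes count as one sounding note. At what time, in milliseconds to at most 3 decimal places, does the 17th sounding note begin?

note 17 onset = 162/7b = 9778.672ms

1. 0.0ms @ 0 + 507.042ms (6/5)
2. 507.042ms @ 6/5 + 1014.085ms (12/5)
3. 1521.127ms @ 18/5 + 507.042ms (6/5)
4. 2028.169ms @ 24/5 + 507.042ms (6/5)
5. 2535.211ms @ 6 + 845.07ms (2)
6. 3380.282ms @ 8 + 845.07ms (2)
7. 4225.352ms @ 10 + 845.07ms (2)
8. 5070.423ms @ 12 + 633.803ms (3/2)
9. 5704.225ms @ 27/2 + 633.803ms (3/2)
10. 6338.028ms @ 15 + 1267.606ms (3)
11. 7605.634ms @ 18 + 362.173ms (6/7)
12. 7967.807ms @ 132/7 + 362.173ms (6/7)
13. 8329.98ms @ 138/7 + 362.173ms (6/7)
14. 8692.153ms @ 144/7 + 362.173ms (6/7)
15. 9054.326ms @ 150/7 + 362.173ms (6/7)
16. 9416.499ms @ 156/7 + 362.173ms (6/7)
17. 9778.672ms @ 162/7 + 362.173ms (6/7)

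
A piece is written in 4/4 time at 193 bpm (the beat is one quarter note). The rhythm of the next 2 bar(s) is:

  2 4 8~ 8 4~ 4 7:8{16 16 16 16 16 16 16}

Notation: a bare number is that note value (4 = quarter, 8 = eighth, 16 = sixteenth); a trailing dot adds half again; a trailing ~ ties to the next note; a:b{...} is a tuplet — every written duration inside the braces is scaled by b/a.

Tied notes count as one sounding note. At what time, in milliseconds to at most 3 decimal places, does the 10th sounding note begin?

note 10 onset = 52/7b = 2309.4ms

1. 0.0ms @ 0 + 621.762ms (2)
2. 621.762ms @ 2 + 310.881ms (1)
3. 932.642ms @ 3 + 310.881ms (1)
4. 1243.523ms @ 4 + 621.762ms (2)
5. 1865.285ms @ 6 + 88.823ms (2/7)
6. 1954.108ms @ 44/7 + 88.823ms (2/7)
7. 2042.931ms @ 46/7 + 88.823ms (2/7)
8. 2131.754ms @ 48/7 + 88.823ms (2/7)
9. 2220.577ms @ 50/7 + 88.823ms (2/7)
10. 2309.4ms @ 52/7 + 88.823ms (2/7)
11. 2398.224ms @ 54/7 + 88.823ms (2/7)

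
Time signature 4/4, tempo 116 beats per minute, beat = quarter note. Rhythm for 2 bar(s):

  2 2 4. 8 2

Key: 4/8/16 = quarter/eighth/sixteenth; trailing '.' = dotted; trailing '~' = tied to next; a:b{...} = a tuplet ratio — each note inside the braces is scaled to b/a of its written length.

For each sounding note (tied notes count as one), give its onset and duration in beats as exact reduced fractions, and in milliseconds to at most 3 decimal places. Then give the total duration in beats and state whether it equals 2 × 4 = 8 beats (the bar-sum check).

1) 0.0ms=0b +1034.483ms=2b
2) 1034.483ms=2b +1034.483ms=2b
3) 2068.966ms=4b +775.862ms=3/2b
4) 2844.828ms=11/2b +258.621ms=1/2b
5) 3103.448ms=6b +1034.483ms=2b
Σ=8b of 8 (116bpm 4/4) — PASS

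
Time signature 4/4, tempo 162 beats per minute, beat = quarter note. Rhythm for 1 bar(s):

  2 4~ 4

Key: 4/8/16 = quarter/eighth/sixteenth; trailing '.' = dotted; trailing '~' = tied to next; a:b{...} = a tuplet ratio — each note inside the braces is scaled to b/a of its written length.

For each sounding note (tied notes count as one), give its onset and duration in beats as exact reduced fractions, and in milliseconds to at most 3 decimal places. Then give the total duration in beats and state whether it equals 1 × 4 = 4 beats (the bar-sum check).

1) 0.0ms=0b +740.741ms=2b
2) 740.741ms=2b +740.741ms=2b
Σ=4b of 4 (162bpm 4/4) — PASS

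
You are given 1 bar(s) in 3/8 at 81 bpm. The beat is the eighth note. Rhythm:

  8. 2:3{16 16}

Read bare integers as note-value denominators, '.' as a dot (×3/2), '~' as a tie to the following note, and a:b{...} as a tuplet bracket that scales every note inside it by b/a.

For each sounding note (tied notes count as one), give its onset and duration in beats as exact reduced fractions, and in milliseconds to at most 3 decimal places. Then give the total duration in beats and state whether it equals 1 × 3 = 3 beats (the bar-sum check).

1) 0.0ms=0b +1111.111ms=3/2b
2) 1111.111ms=3/2b +555.556ms=3/4b
3) 1666.667ms=9/4b +555.556ms=3/4b
Σ=3b of 3 (81bpm 3/8) — PASS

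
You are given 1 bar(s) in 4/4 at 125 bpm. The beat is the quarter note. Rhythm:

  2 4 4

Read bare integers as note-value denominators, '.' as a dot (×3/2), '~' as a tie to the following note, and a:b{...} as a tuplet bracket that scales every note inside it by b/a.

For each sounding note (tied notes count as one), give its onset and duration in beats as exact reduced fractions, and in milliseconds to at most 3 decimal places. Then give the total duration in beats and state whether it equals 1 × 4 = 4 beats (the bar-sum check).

1) 0.0ms=0b +960.0ms=2b
2) 960.0ms=2b +480.0ms=1b
3) 1440.0ms=3b +480.0ms=1b
Σ=4b of 4 (125bpm 4/4) — PASS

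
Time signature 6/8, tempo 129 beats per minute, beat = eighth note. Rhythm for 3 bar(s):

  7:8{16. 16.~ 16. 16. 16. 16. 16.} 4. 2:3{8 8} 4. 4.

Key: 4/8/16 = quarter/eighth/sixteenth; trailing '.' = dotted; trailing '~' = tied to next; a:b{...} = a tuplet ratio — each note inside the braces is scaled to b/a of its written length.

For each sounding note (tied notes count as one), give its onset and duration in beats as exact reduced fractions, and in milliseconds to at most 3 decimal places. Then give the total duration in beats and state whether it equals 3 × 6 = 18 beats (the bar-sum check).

1) 0.0ms=0b +398.671ms=6/7b
2) 398.671ms=6/7b +797.342ms=12/7b
3) 1196.013ms=18/7b +398.671ms=6/7b
4) 1594.684ms=24/7b +398.671ms=6/7b
5) 1993.355ms=30/7b +398.671ms=6/7b
6) 2392.027ms=36/7b +398.671ms=6/7b
7) 2790.698ms=6b +1395.349ms=3b
8) 4186.047ms=9b +697.674ms=3/2b
9) 4883.721ms=21/2b +697.674ms=3/2b
10) 5581.395ms=12b +1395.349ms=3b
11) 6976.744ms=15b +1395.349ms=3b
Σ=18b of 18 (129bpm 6/8) — PASS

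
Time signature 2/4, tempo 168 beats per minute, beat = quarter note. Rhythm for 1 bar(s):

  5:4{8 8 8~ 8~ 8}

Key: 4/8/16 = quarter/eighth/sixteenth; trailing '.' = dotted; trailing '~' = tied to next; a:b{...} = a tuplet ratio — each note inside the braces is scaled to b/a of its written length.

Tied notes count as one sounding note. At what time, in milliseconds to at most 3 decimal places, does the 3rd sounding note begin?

1. 0.0ms @ 0 + 142.857ms (2/5)
2. 142.857ms @ 2/5 + 142.857ms (2/5)
3. 285.714ms @ 4/5 + 428.571ms (6/5)

note 3 onset = 4/5b = 285.714ms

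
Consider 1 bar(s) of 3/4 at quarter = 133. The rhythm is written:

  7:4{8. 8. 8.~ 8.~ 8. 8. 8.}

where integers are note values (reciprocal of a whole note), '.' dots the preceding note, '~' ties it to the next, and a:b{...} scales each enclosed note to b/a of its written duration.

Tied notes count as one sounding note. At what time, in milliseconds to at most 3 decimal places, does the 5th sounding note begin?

1. 0.0ms @ 0 + 193.34ms (3/7)
2. 193.34ms @ 3/7 + 193.34ms (3/7)
3. 386.681ms @ 6/7 + 580.021ms (9/7)
4. 966.702ms @ 15/7 + 193.34ms (3/7)
5. 1160.043ms @ 18/7 + 193.34ms (3/7)

note 5 onset = 18/7b = 1160.043ms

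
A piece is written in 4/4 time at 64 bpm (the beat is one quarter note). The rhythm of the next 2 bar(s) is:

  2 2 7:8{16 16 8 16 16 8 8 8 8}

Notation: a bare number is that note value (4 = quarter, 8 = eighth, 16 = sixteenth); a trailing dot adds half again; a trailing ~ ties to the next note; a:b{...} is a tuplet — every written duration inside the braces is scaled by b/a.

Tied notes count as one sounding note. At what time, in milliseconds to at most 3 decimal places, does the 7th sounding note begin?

1. 0.0ms @ 0 + 1875.0ms (2)
2. 1875.0ms @ 2 + 1875.0ms (2)
3. 3750.0ms @ 4 + 267.857ms (2/7)
4. 4017.857ms @ 30/7 + 267.857ms (2/7)
5. 4285.714ms @ 32/7 + 535.714ms (4/7)
6. 4821.429ms @ 36/7 + 267.857ms (2/7)
7. 5089.286ms @ 38/7 + 267.857ms (2/7)
8. 5357.143ms @ 40/7 + 535.714ms (4/7)
9. 5892.857ms @ 44/7 + 535.714ms (4/7)
10. 6428.571ms @ 48/7 + 535.714ms (4/7)
11. 6964.286ms @ 52/7 + 535.714ms (4/7)

note 7 onset = 38/7b = 5089.286ms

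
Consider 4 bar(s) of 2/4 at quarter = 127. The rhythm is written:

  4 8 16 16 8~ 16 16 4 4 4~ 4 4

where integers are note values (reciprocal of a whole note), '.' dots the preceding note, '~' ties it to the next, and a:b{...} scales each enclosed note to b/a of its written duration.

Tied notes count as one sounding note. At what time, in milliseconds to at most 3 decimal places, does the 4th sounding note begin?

note 4 onset = 7/4b = 826.772ms

1. 0.0ms @ 0 + 472.441ms (1)
2. 472.441ms @ 1 + 236.22ms (1/2)
3. 708.661ms @ 3/2 + 118.11ms (1/4)
4. 826.772ms @ 7/4 + 118.11ms (1/4)
5. 944.882ms @ 2 + 354.331ms (3/4)
6. 1299.213ms @ 11/4 + 118.11ms (1/4)
7. 1417.323ms @ 3 + 472.441ms (1)
8. 1889.764ms @ 4 + 472.441ms (1)
9. 2362.205ms @ 5 + 944.882ms (2)
10. 3307.087ms @ 7 + 472.441ms (1)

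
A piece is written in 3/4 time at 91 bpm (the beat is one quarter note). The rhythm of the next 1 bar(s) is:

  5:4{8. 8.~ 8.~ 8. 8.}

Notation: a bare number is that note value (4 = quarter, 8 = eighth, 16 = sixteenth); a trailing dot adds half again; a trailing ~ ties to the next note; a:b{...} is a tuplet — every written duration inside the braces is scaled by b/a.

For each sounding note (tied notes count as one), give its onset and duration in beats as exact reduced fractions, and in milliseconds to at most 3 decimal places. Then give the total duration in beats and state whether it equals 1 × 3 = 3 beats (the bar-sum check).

1) 0.0ms=0b +395.604ms=3/5b
2) 395.604ms=3/5b +1186.813ms=9/5b
3) 1582.418ms=12/5b +395.604ms=3/5b
Σ=3b of 3 (91bpm 3/4) — PASS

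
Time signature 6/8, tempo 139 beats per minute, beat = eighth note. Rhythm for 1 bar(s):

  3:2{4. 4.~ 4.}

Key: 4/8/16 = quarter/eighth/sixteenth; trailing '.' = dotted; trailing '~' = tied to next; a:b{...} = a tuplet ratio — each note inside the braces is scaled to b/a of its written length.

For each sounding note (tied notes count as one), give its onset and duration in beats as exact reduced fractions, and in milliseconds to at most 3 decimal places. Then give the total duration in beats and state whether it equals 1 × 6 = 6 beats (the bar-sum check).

1) 0.0ms=0b +863.309ms=2b
2) 863.309ms=2b +1726.619ms=4b
Σ=6b of 6 (139bpm 6/8) — PASS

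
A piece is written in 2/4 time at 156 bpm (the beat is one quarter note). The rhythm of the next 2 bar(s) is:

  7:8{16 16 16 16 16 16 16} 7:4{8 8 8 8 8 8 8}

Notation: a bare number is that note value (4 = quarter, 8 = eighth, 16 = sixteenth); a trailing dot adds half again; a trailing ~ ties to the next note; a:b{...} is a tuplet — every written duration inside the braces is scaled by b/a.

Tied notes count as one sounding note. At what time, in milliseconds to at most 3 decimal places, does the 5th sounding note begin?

1. 0.0ms @ 0 + 109.89ms (2/7)
2. 109.89ms @ 2/7 + 109.89ms (2/7)
3. 219.78ms @ 4/7 + 109.89ms (2/7)
4. 329.67ms @ 6/7 + 109.89ms (2/7)
5. 439.56ms @ 8/7 + 109.89ms (2/7)
6. 549.451ms @ 10/7 + 109.89ms (2/7)
7. 659.341ms @ 12/7 + 109.89ms (2/7)
8. 769.231ms @ 2 + 109.89ms (2/7)
9. 879.121ms @ 16/7 + 109.89ms (2/7)
10. 989.011ms @ 18/7 + 109.89ms (2/7)
11. 1098.901ms @ 20/7 + 109.89ms (2/7)
12. 1208.791ms @ 22/7 + 109.89ms (2/7)
13. 1318.681ms @ 24/7 + 109.89ms (2/7)
14. 1428.571ms @ 26/7 + 109.89ms (2/7)

note 5 onset = 8/7b = 439.56ms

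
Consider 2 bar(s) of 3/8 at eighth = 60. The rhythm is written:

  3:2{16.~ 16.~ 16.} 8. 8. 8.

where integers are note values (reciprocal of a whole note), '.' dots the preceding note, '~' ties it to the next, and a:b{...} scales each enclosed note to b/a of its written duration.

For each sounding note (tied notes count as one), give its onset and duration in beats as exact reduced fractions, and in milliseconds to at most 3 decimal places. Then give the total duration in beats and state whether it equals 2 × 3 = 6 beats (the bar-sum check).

1) 0.0ms=0b +1500.0ms=3/2b
2) 1500.0ms=3/2b +1500.0ms=3/2b
3) 3000.0ms=3b +1500.0ms=3/2b
4) 4500.0ms=9/2b +1500.0ms=3/2b
Σ=6b of 6 (60bpm 3/8) — PASS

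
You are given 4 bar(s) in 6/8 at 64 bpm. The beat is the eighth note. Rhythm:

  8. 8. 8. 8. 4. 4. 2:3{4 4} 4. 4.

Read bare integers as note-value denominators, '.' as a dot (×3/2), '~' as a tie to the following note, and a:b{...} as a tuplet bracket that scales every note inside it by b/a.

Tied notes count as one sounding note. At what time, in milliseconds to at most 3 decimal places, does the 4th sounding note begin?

1. 0.0ms @ 0 + 1406.25ms (3/2)
2. 1406.25ms @ 3/2 + 1406.25ms (3/2)
3. 2812.5ms @ 3 + 1406.25ms (3/2)
4. 4218.75ms @ 9/2 + 1406.25ms (3/2)
5. 5625.0ms @ 6 + 2812.5ms (3)
6. 8437.5ms @ 9 + 2812.5ms (3)
7. 11250.0ms @ 12 + 2812.5ms (3)
8. 14062.5ms @ 15 + 2812.5ms (3)
9. 16875.0ms @ 18 + 2812.5ms (3)
10. 19687.5ms @ 21 + 2812.5ms (3)

note 4 onset = 9/2b = 4218.75ms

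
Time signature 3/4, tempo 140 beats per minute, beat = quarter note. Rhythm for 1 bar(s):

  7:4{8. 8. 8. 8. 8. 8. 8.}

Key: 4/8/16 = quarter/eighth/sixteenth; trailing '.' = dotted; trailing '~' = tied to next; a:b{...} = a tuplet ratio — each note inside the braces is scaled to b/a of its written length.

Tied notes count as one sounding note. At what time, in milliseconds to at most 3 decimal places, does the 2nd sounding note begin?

note 2 onset = 3/7b = 183.673ms

1. 0.0ms @ 0 + 183.673ms (3/7)
2. 183.673ms @ 3/7 + 183.673ms (3/7)
3. 367.347ms @ 6/7 + 183.673ms (3/7)
4. 551.02ms @ 9/7 + 183.673ms (3/7)
5. 734.694ms @ 12/7 + 183.673ms (3/7)
6. 918.367ms @ 15/7 + 183.673ms (3/7)
7. 1102.041ms @ 18/7 + 183.673ms (3/7)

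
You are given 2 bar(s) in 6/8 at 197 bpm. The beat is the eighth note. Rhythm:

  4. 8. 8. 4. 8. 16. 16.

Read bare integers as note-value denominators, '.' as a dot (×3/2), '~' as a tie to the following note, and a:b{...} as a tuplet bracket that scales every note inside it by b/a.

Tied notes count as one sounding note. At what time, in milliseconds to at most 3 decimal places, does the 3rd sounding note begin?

note 3 onset = 9/2b = 1370.558ms

1. 0.0ms @ 0 + 913.706ms (3)
2. 913.706ms @ 3 + 456.853ms (3/2)
3. 1370.558ms @ 9/2 + 456.853ms (3/2)
4. 1827.411ms @ 6 + 913.706ms (3)
5. 2741.117ms @ 9 + 456.853ms (3/2)
6. 3197.97ms @ 21/2 + 228.426ms (3/4)
7. 3426.396ms @ 45/4 + 228.426ms (3/4)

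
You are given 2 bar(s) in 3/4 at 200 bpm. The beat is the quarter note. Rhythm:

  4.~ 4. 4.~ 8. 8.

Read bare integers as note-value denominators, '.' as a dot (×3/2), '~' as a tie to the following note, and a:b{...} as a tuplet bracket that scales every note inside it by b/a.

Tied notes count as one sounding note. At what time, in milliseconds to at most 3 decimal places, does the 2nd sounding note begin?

1. 0.0ms @ 0 + 900.0ms (3)
2. 900.0ms @ 3 + 675.0ms (9/4)
3. 1575.0ms @ 21/4 + 225.0ms (3/4)

note 2 onset = 3b = 900.0ms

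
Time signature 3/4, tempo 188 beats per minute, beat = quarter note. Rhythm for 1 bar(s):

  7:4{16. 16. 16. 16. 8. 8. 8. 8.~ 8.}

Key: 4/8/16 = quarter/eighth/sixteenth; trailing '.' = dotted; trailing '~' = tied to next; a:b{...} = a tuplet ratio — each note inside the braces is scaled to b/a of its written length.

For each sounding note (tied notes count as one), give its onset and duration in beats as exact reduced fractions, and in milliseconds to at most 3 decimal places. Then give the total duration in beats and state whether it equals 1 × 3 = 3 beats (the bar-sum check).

1) 0.0ms=0b +68.389ms=3/14b
2) 68.389ms=3/14b +68.389ms=3/14b
3) 136.778ms=3/7b +68.389ms=3/14b
4) 205.167ms=9/14b +68.389ms=3/14b
5) 273.556ms=6/7b +136.778ms=3/7b
6) 410.334ms=9/7b +136.778ms=3/7b
7) 547.112ms=12/7b +136.778ms=3/7b
8) 683.891ms=15/7b +273.556ms=6/7b
Σ=3b of 3 (188bpm 3/4) — PASS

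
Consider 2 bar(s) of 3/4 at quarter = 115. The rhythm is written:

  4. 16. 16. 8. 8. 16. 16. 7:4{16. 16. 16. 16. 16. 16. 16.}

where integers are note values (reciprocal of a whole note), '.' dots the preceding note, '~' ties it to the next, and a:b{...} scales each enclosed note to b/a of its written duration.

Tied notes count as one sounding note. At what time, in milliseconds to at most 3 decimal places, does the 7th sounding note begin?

1. 0.0ms @ 0 + 782.609ms (3/2)
2. 782.609ms @ 3/2 + 195.652ms (3/8)
3. 978.261ms @ 15/8 + 195.652ms (3/8)
4. 1173.913ms @ 9/4 + 391.304ms (3/4)
5. 1565.217ms @ 3 + 391.304ms (3/4)
6. 1956.522ms @ 15/4 + 195.652ms (3/8)
7. 2152.174ms @ 33/8 + 195.652ms (3/8)
8. 2347.826ms @ 9/2 + 111.801ms (3/14)
9. 2459.627ms @ 33/7 + 111.801ms (3/14)
10. 2571.429ms @ 69/14 + 111.801ms (3/14)
11. 2683.23ms @ 36/7 + 111.801ms (3/14)
12. 2795.031ms @ 75/14 + 111.801ms (3/14)
13. 2906.832ms @ 39/7 + 111.801ms (3/14)
14. 3018.634ms @ 81/14 + 111.801ms (3/14)

note 7 onset = 33/8b = 2152.174ms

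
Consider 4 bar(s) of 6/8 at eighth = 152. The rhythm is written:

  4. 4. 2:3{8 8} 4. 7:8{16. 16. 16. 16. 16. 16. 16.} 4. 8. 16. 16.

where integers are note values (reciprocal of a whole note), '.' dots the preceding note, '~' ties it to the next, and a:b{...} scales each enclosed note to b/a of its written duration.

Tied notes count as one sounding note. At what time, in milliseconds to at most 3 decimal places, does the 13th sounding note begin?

note 13 onset = 18b = 7105.263ms

1. 0.0ms @ 0 + 1184.211ms (3)
2. 1184.211ms @ 3 + 1184.211ms (3)
3. 2368.421ms @ 6 + 592.105ms (3/2)
4. 2960.526ms @ 15/2 + 592.105ms (3/2)
5. 3552.632ms @ 9 + 1184.211ms (3)
6. 4736.842ms @ 12 + 338.346ms (6/7)
7. 5075.188ms @ 90/7 + 338.346ms (6/7)
8. 5413.534ms @ 96/7 + 338.346ms (6/7)
9. 5751.88ms @ 102/7 + 338.346ms (6/7)
10. 6090.226ms @ 108/7 + 338.346ms (6/7)
11. 6428.571ms @ 114/7 + 338.346ms (6/7)
12. 6766.917ms @ 120/7 + 338.346ms (6/7)
13. 7105.263ms @ 18 + 1184.211ms (3)
14. 8289.474ms @ 21 + 592.105ms (3/2)
15. 8881.579ms @ 45/2 + 296.053ms (3/4)
16. 9177.632ms @ 93/4 + 296.053ms (3/4)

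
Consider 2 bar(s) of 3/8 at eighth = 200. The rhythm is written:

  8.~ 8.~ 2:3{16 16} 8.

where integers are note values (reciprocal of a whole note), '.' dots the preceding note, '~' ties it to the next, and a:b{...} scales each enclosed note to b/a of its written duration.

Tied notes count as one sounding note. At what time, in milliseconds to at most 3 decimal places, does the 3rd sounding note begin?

1. 0.0ms @ 0 + 1125.0ms (15/4)
2. 1125.0ms @ 15/4 + 225.0ms (3/4)
3. 1350.0ms @ 9/2 + 450.0ms (3/2)

note 3 onset = 9/2b = 1350.0ms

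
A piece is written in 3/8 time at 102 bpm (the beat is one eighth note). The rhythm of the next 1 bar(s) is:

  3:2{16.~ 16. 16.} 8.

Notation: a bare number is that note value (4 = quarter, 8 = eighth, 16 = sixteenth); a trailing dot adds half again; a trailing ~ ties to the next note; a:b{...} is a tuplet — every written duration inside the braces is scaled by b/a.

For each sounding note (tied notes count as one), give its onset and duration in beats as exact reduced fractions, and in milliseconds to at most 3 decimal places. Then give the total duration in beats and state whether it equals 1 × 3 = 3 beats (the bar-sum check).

1) 0.0ms=0b +588.235ms=1b
2) 588.235ms=1b +294.118ms=1/2b
3) 882.353ms=3/2b +882.353ms=3/2b
Σ=3b of 3 (102bpm 3/8) — PASS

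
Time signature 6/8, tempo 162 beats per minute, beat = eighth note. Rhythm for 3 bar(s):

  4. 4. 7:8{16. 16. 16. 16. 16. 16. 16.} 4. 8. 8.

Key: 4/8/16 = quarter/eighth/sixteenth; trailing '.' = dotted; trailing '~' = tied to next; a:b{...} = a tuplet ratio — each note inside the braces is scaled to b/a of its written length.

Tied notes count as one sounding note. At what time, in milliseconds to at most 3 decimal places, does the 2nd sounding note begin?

note 2 onset = 3b = 1111.111ms

1. 0.0ms @ 0 + 1111.111ms (3)
2. 1111.111ms @ 3 + 1111.111ms (3)
3. 2222.222ms @ 6 + 317.46ms (6/7)
4. 2539.683ms @ 48/7 + 317.46ms (6/7)
5. 2857.143ms @ 54/7 + 317.46ms (6/7)
6. 3174.603ms @ 60/7 + 317.46ms (6/7)
7. 3492.063ms @ 66/7 + 317.46ms (6/7)
8. 3809.524ms @ 72/7 + 317.46ms (6/7)
9. 4126.984ms @ 78/7 + 317.46ms (6/7)
10. 4444.444ms @ 12 + 1111.111ms (3)
11. 5555.556ms @ 15 + 555.556ms (3/2)
12. 6111.111ms @ 33/2 + 555.556ms (3/2)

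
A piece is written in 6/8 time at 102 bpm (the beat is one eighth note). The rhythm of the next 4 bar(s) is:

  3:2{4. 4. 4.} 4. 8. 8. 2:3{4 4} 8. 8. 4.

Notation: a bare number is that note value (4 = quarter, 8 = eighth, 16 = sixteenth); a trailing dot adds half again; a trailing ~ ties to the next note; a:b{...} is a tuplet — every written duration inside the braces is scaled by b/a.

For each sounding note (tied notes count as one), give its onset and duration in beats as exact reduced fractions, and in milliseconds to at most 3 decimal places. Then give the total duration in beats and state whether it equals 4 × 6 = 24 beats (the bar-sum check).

1) 0.0ms=0b +1176.471ms=2b
2) 1176.471ms=2b +1176.471ms=2b
3) 2352.941ms=4b +1176.471ms=2b
4) 3529.412ms=6b +1764.706ms=3b
5) 5294.118ms=9b +882.353ms=3/2b
6) 6176.471ms=21/2b +882.353ms=3/2b
7) 7058.824ms=12b +1764.706ms=3b
8) 8823.529ms=15b +1764.706ms=3b
9) 10588.235ms=18b +882.353ms=3/2b
10) 11470.588ms=39/2b +882.353ms=3/2b
11) 12352.941ms=21b +1764.706ms=3b
Σ=24b of 24 (102bpm 6/8) — PASS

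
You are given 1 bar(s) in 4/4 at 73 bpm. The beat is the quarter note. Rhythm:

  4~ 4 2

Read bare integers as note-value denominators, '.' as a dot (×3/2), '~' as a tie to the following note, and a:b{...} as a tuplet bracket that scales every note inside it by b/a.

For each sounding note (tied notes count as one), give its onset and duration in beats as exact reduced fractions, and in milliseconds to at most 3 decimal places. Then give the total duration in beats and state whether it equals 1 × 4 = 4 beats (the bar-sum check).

1) 0.0ms=0b +1643.836ms=2b
2) 1643.836ms=2b +1643.836ms=2b
Σ=4b of 4 (73bpm 4/4) — PASS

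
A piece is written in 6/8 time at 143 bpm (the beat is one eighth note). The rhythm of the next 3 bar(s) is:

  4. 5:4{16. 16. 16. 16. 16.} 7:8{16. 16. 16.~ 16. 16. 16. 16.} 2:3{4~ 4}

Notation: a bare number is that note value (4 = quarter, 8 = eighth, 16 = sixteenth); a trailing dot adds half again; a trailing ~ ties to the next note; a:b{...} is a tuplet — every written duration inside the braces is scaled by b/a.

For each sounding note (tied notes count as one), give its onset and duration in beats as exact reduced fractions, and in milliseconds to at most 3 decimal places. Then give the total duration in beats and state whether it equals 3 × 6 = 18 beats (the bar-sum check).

1) 0.0ms=0b +1258.741ms=3b
2) 1258.741ms=3b +251.748ms=3/5b
3) 1510.49ms=18/5b +251.748ms=3/5b
4) 1762.238ms=21/5b +251.748ms=3/5b
5) 2013.986ms=24/5b +251.748ms=3/5b
6) 2265.734ms=27/5b +251.748ms=3/5b
7) 2517.483ms=6b +359.64ms=6/7b
8) 2877.123ms=48/7b +359.64ms=6/7b
9) 3236.763ms=54/7b +719.281ms=12/7b
10) 3956.044ms=66/7b +359.64ms=6/7b
11) 4315.684ms=72/7b +359.64ms=6/7b
12) 4675.325ms=78/7b +359.64ms=6/7b
13) 5034.965ms=12b +2517.483ms=6b
Σ=18b of 18 (143bpm 6/8) — PASS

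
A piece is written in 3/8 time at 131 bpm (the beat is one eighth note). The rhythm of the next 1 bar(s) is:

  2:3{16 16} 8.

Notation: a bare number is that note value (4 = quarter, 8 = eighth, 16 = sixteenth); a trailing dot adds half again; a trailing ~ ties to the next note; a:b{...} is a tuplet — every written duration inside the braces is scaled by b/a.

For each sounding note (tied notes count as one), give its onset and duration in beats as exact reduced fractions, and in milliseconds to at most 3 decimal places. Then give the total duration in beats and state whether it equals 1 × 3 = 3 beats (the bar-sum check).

1) 0.0ms=0b +343.511ms=3/4b
2) 343.511ms=3/4b +343.511ms=3/4b
3) 687.023ms=3/2b +687.023ms=3/2b
Σ=3b of 3 (131bpm 3/8) — PASS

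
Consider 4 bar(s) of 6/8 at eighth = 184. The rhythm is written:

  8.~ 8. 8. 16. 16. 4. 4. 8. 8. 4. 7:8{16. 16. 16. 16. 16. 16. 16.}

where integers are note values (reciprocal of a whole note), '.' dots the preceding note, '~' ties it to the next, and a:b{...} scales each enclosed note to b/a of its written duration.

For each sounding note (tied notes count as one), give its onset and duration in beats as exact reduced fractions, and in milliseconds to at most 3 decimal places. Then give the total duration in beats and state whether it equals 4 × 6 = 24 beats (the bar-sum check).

1) 0.0ms=0b +978.261ms=3b
2) 978.261ms=3b +489.13ms=3/2b
3) 1467.391ms=9/2b +244.565ms=3/4b
4) 1711.957ms=21/4b +244.565ms=3/4b
5) 1956.522ms=6b +978.261ms=3b
6) 2934.783ms=9b +978.261ms=3b
7) 3913.043ms=12b +489.13ms=3/2b
8) 4402.174ms=27/2b +489.13ms=3/2b
9) 4891.304ms=15b +978.261ms=3b
10) 5869.565ms=18b +279.503ms=6/7b
11) 6149.068ms=132/7b +279.503ms=6/7b
12) 6428.571ms=138/7b +279.503ms=6/7b
13) 6708.075ms=144/7b +279.503ms=6/7b
14) 6987.578ms=150/7b +279.503ms=6/7b
15) 7267.081ms=156/7b +279.503ms=6/7b
16) 7546.584ms=162/7b +279.503ms=6/7b
Σ=24b of 24 (184bpm 6/8) — PASS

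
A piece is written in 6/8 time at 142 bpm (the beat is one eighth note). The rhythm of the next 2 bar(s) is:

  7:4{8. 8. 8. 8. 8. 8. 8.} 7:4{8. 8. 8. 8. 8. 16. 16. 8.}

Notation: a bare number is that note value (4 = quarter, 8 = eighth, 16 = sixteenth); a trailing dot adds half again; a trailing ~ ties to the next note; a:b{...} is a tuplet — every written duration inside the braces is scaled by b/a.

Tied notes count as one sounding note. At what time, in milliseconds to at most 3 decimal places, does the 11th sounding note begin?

1. 0.0ms @ 0 + 362.173ms (6/7)
2. 362.173ms @ 6/7 + 362.173ms (6/7)
3. 724.346ms @ 12/7 + 362.173ms (6/7)
4. 1086.519ms @ 18/7 + 362.173ms (6/7)
5. 1448.692ms @ 24/7 + 362.173ms (6/7)
6. 1810.865ms @ 30/7 + 362.173ms (6/7)
7. 2173.038ms @ 36/7 + 362.173ms (6/7)
8. 2535.211ms @ 6 + 362.173ms (6/7)
9. 2897.384ms @ 48/7 + 362.173ms (6/7)
10. 3259.557ms @ 54/7 + 362.173ms (6/7)
11. 3621.73ms @ 60/7 + 362.173ms (6/7)
12. 3983.903ms @ 66/7 + 362.173ms (6/7)
13. 4346.076ms @ 72/7 + 181.087ms (3/7)
14. 4527.163ms @ 75/7 + 181.087ms (3/7)
15. 4708.249ms @ 78/7 + 362.173ms (6/7)

note 11 onset = 60/7b = 3621.73ms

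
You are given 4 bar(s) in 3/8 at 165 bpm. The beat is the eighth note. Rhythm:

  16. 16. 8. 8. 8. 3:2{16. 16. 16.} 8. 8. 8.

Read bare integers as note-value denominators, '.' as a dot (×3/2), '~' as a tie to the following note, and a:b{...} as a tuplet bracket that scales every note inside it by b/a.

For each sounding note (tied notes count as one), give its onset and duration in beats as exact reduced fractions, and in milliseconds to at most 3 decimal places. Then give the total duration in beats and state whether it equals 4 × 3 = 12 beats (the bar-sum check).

1) 0.0ms=0b +272.727ms=3/4b
2) 272.727ms=3/4b +272.727ms=3/4b
3) 545.455ms=3/2b +545.455ms=3/2b
4) 1090.909ms=3b +545.455ms=3/2b
5) 1636.364ms=9/2b +545.455ms=3/2b
6) 2181.818ms=6b +181.818ms=1/2b
7) 2363.636ms=13/2b +181.818ms=1/2b
8) 2545.455ms=7b +181.818ms=1/2b
9) 2727.273ms=15/2b +545.455ms=3/2b
10) 3272.727ms=9b +545.455ms=3/2b
11) 3818.182ms=21/2b +545.455ms=3/2b
Σ=12b of 12 (165bpm 3/8) — PASS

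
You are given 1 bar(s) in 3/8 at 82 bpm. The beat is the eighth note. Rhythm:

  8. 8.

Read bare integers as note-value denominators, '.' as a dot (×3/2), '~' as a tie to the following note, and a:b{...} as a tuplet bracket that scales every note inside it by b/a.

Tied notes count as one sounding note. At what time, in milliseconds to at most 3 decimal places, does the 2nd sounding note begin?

note 2 onset = 3/2b = 1097.561ms

1. 0.0ms @ 0 + 1097.561ms (3/2)
2. 1097.561ms @ 3/2 + 1097.561ms (3/2)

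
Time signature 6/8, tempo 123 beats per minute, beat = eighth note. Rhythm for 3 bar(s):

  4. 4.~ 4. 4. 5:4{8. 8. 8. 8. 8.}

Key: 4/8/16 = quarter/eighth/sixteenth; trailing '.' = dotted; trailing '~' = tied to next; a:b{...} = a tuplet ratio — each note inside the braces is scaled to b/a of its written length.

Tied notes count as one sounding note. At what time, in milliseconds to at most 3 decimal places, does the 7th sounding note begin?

1. 0.0ms @ 0 + 1463.415ms (3)
2. 1463.415ms @ 3 + 2926.829ms (6)
3. 4390.244ms @ 9 + 1463.415ms (3)
4. 5853.659ms @ 12 + 585.366ms (6/5)
5. 6439.024ms @ 66/5 + 585.366ms (6/5)
6. 7024.39ms @ 72/5 + 585.366ms (6/5)
7. 7609.756ms @ 78/5 + 585.366ms (6/5)
8. 8195.122ms @ 84/5 + 585.366ms (6/5)

note 7 onset = 78/5b = 7609.756ms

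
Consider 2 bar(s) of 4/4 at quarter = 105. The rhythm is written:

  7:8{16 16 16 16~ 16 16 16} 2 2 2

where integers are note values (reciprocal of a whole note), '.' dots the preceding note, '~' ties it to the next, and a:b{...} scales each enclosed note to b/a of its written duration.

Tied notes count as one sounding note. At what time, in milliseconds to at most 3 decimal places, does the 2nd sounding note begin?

note 2 onset = 2/7b = 163.265ms

1. 0.0ms @ 0 + 163.265ms (2/7)
2. 163.265ms @ 2/7 + 163.265ms (2/7)
3. 326.531ms @ 4/7 + 163.265ms (2/7)
4. 489.796ms @ 6/7 + 326.531ms (4/7)
5. 816.327ms @ 10/7 + 163.265ms (2/7)
6. 979.592ms @ 12/7 + 163.265ms (2/7)
7. 1142.857ms @ 2 + 1142.857ms (2)
8. 2285.714ms @ 4 + 1142.857ms (2)
9. 3428.571ms @ 6 + 1142.857ms (2)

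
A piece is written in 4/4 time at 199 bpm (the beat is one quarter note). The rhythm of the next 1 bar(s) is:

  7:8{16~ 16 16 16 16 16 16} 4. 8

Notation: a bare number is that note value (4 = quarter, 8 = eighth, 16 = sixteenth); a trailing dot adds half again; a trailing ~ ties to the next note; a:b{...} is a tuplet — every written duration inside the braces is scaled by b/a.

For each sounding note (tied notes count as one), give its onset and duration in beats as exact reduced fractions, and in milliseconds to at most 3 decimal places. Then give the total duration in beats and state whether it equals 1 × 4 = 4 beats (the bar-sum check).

1) 0.0ms=0b +172.29ms=4/7b
2) 172.29ms=4/7b +86.145ms=2/7b
3) 258.435ms=6/7b +86.145ms=2/7b
4) 344.58ms=8/7b +86.145ms=2/7b
5) 430.725ms=10/7b +86.145ms=2/7b
6) 516.87ms=12/7b +86.145ms=2/7b
7) 603.015ms=2b +452.261ms=3/2b
8) 1055.276ms=7/2b +150.754ms=1/2b
Σ=4b of 4 (199bpm 4/4) — PASS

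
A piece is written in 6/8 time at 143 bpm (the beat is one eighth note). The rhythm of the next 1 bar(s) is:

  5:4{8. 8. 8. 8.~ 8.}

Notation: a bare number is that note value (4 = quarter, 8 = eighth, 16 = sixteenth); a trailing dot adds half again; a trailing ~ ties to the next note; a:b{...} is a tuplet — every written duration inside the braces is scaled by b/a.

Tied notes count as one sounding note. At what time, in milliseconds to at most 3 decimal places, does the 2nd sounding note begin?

note 2 onset = 6/5b = 503.497ms

1. 0.0ms @ 0 + 503.497ms (6/5)
2. 503.497ms @ 6/5 + 503.497ms (6/5)
3. 1006.993ms @ 12/5 + 503.497ms (6/5)
4. 1510.49ms @ 18/5 + 1006.993ms (12/5)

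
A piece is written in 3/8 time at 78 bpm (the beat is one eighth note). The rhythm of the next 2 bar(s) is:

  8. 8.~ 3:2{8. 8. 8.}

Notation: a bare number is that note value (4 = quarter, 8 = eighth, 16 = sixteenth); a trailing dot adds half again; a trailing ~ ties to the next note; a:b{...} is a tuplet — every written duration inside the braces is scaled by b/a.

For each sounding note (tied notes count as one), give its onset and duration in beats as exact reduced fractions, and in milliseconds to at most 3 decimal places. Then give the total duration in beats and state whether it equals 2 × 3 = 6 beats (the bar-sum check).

1) 0.0ms=0b +1153.846ms=3/2b
2) 1153.846ms=3/2b +1923.077ms=5/2b
3) 3076.923ms=4b +769.231ms=1b
4) 3846.154ms=5b +769.231ms=1b
Σ=6b of 6 (78bpm 3/8) — PASS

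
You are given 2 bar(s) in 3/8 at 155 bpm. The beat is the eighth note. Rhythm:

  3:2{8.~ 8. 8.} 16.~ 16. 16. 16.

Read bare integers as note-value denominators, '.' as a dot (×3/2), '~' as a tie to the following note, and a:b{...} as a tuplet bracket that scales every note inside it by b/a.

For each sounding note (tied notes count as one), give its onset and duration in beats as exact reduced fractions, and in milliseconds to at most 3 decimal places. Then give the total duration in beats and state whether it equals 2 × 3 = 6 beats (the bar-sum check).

1) 0.0ms=0b +774.194ms=2b
2) 774.194ms=2b +387.097ms=1b
3) 1161.29ms=3b +580.645ms=3/2b
4) 1741.935ms=9/2b +290.323ms=3/4b
5) 2032.258ms=21/4b +290.323ms=3/4b
Σ=6b of 6 (155bpm 3/8) — PASS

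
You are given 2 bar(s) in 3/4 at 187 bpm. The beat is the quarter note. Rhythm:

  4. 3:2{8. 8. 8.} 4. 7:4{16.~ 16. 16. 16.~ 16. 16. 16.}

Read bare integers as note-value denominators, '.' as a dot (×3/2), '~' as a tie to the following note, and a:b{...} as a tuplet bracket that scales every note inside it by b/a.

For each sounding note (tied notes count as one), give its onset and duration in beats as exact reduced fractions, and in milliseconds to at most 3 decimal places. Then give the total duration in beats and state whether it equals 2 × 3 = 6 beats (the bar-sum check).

1) 0.0ms=0b +481.283ms=3/2b
2) 481.283ms=3/2b +160.428ms=1/2b
3) 641.711ms=2b +160.428ms=1/2b
4) 802.139ms=5/2b +160.428ms=1/2b
5) 962.567ms=3b +481.283ms=3/2b
6) 1443.85ms=9/2b +137.51ms=3/7b
7) 1581.36ms=69/14b +68.755ms=3/14b
8) 1650.115ms=36/7b +137.51ms=3/7b
9) 1787.624ms=39/7b +68.755ms=3/14b
10) 1856.379ms=81/14b +68.755ms=3/14b
Σ=6b of 6 (187bpm 3/4) — PASS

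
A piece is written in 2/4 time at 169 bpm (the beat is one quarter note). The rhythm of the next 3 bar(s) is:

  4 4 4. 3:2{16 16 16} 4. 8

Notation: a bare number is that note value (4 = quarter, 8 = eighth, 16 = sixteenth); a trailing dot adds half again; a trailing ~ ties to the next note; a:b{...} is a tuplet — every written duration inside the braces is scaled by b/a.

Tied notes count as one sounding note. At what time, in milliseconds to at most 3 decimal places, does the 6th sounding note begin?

note 6 onset = 23/6b = 1360.947ms

1. 0.0ms @ 0 + 355.03ms (1)
2. 355.03ms @ 1 + 355.03ms (1)
3. 710.059ms @ 2 + 532.544ms (3/2)
4. 1242.604ms @ 7/2 + 59.172ms (1/6)
5. 1301.775ms @ 11/3 + 59.172ms (1/6)
6. 1360.947ms @ 23/6 + 59.172ms (1/6)
7. 1420.118ms @ 4 + 532.544ms (3/2)
8. 1952.663ms @ 11/2 + 177.515ms (1/2)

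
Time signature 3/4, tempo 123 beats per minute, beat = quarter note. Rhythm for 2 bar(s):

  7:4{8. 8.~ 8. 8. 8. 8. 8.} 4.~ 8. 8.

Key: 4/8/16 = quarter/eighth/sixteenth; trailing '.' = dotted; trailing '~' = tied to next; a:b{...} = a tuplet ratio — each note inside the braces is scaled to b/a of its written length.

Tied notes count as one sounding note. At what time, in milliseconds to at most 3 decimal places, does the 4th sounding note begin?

note 4 onset = 12/7b = 836.237ms

1. 0.0ms @ 0 + 209.059ms (3/7)
2. 209.059ms @ 3/7 + 418.118ms (6/7)
3. 627.178ms @ 9/7 + 209.059ms (3/7)
4. 836.237ms @ 12/7 + 209.059ms (3/7)
5. 1045.296ms @ 15/7 + 209.059ms (3/7)
6. 1254.355ms @ 18/7 + 209.059ms (3/7)
7. 1463.415ms @ 3 + 1097.561ms (9/4)
8. 2560.976ms @ 21/4 + 365.854ms (3/4)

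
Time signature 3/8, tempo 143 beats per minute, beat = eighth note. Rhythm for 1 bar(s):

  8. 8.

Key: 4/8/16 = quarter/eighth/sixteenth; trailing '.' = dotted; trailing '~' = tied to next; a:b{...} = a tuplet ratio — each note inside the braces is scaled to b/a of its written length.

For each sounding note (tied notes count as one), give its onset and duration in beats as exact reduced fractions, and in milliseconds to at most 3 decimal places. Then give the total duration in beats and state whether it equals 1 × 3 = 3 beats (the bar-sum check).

1) 0.0ms=0b +629.371ms=3/2b
2) 629.371ms=3/2b +629.371ms=3/2b
Σ=3b of 3 (143bpm 3/8) — PASS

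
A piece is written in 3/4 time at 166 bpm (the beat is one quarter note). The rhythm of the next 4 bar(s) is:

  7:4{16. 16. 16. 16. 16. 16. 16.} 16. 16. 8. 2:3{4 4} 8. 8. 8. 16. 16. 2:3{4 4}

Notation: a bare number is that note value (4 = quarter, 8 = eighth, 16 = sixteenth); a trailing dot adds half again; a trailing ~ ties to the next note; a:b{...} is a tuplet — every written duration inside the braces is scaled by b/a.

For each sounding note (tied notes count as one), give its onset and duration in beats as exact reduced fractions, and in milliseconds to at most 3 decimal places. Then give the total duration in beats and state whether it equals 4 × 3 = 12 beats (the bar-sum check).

1) 0.0ms=0b +77.453ms=3/14b
2) 77.453ms=3/14b +77.453ms=3/14b
3) 154.905ms=3/7b +77.453ms=3/14b
4) 232.358ms=9/14b +77.453ms=3/14b
5) 309.811ms=6/7b +77.453ms=3/14b
6) 387.263ms=15/14b +77.453ms=3/14b
7) 464.716ms=9/7b +77.453ms=3/14b
8) 542.169ms=3/2b +135.542ms=3/8b
9) 677.711ms=15/8b +135.542ms=3/8b
10) 813.253ms=9/4b +271.084ms=3/4b
11) 1084.337ms=3b +542.169ms=3/2b
12) 1626.506ms=9/2b +542.169ms=3/2b
13) 2168.675ms=6b +271.084ms=3/4b
14) 2439.759ms=27/4b +271.084ms=3/4b
15) 2710.843ms=15/2b +271.084ms=3/4b
16) 2981.928ms=33/4b +135.542ms=3/8b
17) 3117.47ms=69/8b +135.542ms=3/8b
18) 3253.012ms=9b +542.169ms=3/2b
19) 3795.181ms=21/2b +542.169ms=3/2b
Σ=12b of 12 (166bpm 3/4) — PASS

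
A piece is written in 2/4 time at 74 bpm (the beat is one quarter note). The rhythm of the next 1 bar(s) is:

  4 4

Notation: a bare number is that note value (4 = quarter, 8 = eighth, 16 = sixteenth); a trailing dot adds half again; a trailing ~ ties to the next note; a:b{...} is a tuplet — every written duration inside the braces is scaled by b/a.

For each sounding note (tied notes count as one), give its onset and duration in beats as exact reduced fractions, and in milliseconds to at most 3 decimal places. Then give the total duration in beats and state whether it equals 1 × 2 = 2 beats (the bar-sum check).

1) 0.0ms=0b +810.811ms=1b
2) 810.811ms=1b +810.811ms=1b
Σ=2b of 2 (74bpm 2/4) — PASS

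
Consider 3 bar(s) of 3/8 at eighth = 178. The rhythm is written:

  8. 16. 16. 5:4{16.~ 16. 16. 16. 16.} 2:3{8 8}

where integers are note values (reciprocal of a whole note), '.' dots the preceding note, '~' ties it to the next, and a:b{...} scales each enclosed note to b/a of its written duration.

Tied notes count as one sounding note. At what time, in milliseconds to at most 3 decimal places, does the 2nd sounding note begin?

1. 0.0ms @ 0 + 505.618ms (3/2)
2. 505.618ms @ 3/2 + 252.809ms (3/4)
3. 758.427ms @ 9/4 + 252.809ms (3/4)
4. 1011.236ms @ 3 + 404.494ms (6/5)
5. 1415.73ms @ 21/5 + 202.247ms (3/5)
6. 1617.978ms @ 24/5 + 202.247ms (3/5)
7. 1820.225ms @ 27/5 + 202.247ms (3/5)
8. 2022.472ms @ 6 + 505.618ms (3/2)
9. 2528.09ms @ 15/2 + 505.618ms (3/2)

note 2 onset = 3/2b = 505.618ms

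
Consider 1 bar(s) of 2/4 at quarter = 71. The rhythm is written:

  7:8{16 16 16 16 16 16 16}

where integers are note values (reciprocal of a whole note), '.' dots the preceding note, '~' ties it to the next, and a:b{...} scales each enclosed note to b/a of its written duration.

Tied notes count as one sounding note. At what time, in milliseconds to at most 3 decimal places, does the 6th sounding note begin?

note 6 onset = 10/7b = 1207.243ms

1. 0.0ms @ 0 + 241.449ms (2/7)
2. 241.449ms @ 2/7 + 241.449ms (2/7)
3. 482.897ms @ 4/7 + 241.449ms (2/7)
4. 724.346ms @ 6/7 + 241.449ms (2/7)
5. 965.795ms @ 8/7 + 241.449ms (2/7)
6. 1207.243ms @ 10/7 + 241.449ms (2/7)
7. 1448.692ms @ 12/7 + 241.449ms (2/7)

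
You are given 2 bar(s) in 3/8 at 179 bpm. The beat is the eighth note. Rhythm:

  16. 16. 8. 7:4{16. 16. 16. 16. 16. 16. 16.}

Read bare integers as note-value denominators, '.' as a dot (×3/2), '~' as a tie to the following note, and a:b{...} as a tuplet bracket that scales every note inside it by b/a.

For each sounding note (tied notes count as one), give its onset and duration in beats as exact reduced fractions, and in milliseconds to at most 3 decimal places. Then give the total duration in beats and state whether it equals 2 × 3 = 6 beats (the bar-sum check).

1) 0.0ms=0b +251.397ms=3/4b
2) 251.397ms=3/4b +251.397ms=3/4b
3) 502.793ms=3/2b +502.793ms=3/2b
4) 1005.587ms=3b +143.655ms=3/7b
5) 1149.242ms=24/7b +143.655ms=3/7b
6) 1292.897ms=27/7b +143.655ms=3/7b
7) 1436.552ms=30/7b +143.655ms=3/7b
8) 1580.208ms=33/7b +143.655ms=3/7b
9) 1723.863ms=36/7b +143.655ms=3/7b
10) 1867.518ms=39/7b +143.655ms=3/7b
Σ=6b of 6 (179bpm 3/8) — PASS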